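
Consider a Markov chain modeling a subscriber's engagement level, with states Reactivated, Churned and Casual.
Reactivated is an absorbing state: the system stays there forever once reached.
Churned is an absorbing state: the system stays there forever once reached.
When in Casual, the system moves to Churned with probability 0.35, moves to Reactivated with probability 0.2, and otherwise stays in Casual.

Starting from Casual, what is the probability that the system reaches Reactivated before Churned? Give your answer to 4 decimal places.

Let h(s) be the probability of absorption at Reactivated starting from transient state s. Then h(Reactivated) = 1 and h(Churned) = 0. By first-step analysis:
h(Casual) = 0.2·1 + 0.35·0 + 0.45·h(Casual)
Solving: h(Casual) = 0.3636.
Starting from Casual, the probability is 0.3636.

0.3636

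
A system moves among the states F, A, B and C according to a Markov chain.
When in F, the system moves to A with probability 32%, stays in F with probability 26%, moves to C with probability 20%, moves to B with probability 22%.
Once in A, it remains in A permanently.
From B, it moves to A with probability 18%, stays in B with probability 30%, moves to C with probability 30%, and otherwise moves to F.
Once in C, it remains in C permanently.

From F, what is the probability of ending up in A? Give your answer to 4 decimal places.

0.5613

Let h(s) be the probability of absorption at A starting from transient state s. Then h(A) = 1 and h(C) = 0. By first-step analysis:
h(F) = 0.26·h(F) + 0.32·1 + 0.22·h(B) + 0.2·0
h(B) = 0.22·h(F) + 0.18·1 + 0.3·h(B) + 0.3·0
Solving: h(F) = 0.5613, h(B) = 0.4336.
Starting from F, the probability is 0.5613.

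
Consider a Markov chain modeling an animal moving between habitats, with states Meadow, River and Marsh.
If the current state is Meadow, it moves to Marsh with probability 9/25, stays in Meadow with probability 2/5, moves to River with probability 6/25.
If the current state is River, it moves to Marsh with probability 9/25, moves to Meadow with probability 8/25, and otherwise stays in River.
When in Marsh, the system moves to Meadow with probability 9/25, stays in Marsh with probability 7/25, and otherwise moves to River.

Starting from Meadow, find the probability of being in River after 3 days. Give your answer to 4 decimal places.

0.3039

Propagate the distribution vector 3 days from Meadow.
After 0 days: (1.0000, 0.0000, 0.0000)
After 1 day: (0.4000, 0.2400, 0.3600)
After 2 days: (0.3664, 0.3024, 0.3312)
After 3 days: (0.3626, 0.3039, 0.3335)
P(in River after 3 days) = 0.3039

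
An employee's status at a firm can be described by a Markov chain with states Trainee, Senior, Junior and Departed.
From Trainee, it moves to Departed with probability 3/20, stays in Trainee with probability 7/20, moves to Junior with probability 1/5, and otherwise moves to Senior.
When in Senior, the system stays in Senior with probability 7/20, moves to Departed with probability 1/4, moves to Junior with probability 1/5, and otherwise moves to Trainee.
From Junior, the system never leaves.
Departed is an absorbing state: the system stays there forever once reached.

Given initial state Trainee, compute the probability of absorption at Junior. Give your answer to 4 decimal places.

Let h(s) be the probability of absorption at Junior starting from transient state s. Then h(Junior) = 1 and h(Departed) = 0. By first-step analysis:
h(Trainee) = 0.35·h(Trainee) + 0.3·h(Senior) + 0.2·1 + 0.15·0
h(Senior) = 0.2·h(Trainee) + 0.35·h(Senior) + 0.2·1 + 0.25·0
Solving: h(Trainee) = 0.5241, h(Senior) = 0.4690.
Starting from Trainee, the probability is 0.5241.

0.5241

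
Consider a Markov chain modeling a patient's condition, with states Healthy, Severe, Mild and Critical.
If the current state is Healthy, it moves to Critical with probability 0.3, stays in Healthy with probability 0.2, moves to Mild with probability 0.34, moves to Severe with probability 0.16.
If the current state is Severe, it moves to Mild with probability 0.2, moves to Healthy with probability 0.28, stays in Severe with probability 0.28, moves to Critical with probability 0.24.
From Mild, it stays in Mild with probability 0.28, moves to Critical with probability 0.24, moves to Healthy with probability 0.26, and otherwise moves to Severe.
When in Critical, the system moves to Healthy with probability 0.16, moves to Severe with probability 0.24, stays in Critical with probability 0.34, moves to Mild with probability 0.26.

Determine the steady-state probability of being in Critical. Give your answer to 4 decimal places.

0.2815

Let the stationary distribution be π with π = πP and π_1 + π_2 + π_3 + π_4 = 1.
π_1 = 0.2·π_1 + 0.28·π_2 + 0.26·π_3 + 0.16·π_4
π_2 = 0.16·π_1 + 0.28·π_2 + 0.22·π_3 + 0.24·π_4
π_3 = 0.34·π_1 + 0.2·π_2 + 0.28·π_3 + 0.26·π_4
Solving with the normalization constraint gives π = (0.2230, 0.2258, 0.2697, 0.2815).
So the stationary probability of Critical is 0.2815.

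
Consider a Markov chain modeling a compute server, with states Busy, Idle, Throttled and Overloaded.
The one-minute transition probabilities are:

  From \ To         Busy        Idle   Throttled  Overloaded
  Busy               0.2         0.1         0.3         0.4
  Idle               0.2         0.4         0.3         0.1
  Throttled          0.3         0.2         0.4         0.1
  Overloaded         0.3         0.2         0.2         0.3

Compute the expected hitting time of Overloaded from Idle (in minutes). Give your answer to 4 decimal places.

Let t(s) be the expected number of minutes to first reach Overloaded from state s, with t(Overloaded) = 0. Conditioning on the first minute:
t(Busy) = 1 + 0.2·t(Busy) + 0.1·t(Idle) + 0.3·t(Throttled)
t(Idle) = 1 + 0.2·t(Busy) + 0.4·t(Idle) + 0.3·t(Throttled)
t(Throttled) = 1 + 0.3·t(Busy) + 0.2·t(Idle) + 0.4·t(Throttled)
Solving: t(Busy) = 4.1176, t(Idle) = 5.8824, t(Throttled) = 5.6863.
Expected minutes from Idle to Overloaded: 5.8824.

5.8824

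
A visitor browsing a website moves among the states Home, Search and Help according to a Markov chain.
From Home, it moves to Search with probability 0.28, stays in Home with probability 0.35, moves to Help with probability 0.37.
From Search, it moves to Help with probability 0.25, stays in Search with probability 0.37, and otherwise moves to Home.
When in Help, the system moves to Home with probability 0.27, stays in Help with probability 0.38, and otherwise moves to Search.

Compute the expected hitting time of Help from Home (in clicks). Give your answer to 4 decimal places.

Let t(s) be the expected number of clicks to first reach Help from state s, with t(Help) = 0. Conditioning on the first click:
t(Home) = 1 + 0.35·t(Home) + 0.28·t(Search)
t(Search) = 1 + 0.38·t(Home) + 0.37·t(Search)
Solving: t(Home) = 3.0023, t(Search) = 3.3982.
Expected clicks from Home to Help: 3.0023.

3.0023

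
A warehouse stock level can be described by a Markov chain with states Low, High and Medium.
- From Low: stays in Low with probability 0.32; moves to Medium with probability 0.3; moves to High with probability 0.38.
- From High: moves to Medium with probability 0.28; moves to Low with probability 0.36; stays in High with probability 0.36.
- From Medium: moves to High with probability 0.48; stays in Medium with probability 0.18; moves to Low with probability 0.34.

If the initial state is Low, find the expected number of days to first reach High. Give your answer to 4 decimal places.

Let t(s) be the expected number of days to first reach High from state s, with t(High) = 0. Conditioning on the first day:
t(Low) = 1 + 0.32·t(Low) + 0.3·t(Medium)
t(Medium) = 1 + 0.34·t(Low) + 0.18·t(Medium)
Solving: t(Low) = 2.4583, t(Medium) = 2.2388.
Expected days from Low to High: 2.4583.

2.4583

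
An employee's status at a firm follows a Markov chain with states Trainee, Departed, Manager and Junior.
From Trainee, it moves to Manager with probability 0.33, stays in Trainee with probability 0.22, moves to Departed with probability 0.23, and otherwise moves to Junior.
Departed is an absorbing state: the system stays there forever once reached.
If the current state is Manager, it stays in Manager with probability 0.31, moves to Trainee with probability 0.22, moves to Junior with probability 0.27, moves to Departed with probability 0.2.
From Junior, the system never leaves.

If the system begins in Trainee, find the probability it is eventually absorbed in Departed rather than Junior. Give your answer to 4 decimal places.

0.4826

Let h(s) be the probability of absorption at Departed starting from transient state s. Then h(Departed) = 1 and h(Junior) = 0. By first-step analysis:
h(Trainee) = 0.22·h(Trainee) + 0.23·1 + 0.33·h(Manager) + 0.22·0
h(Manager) = 0.22·h(Trainee) + 0.2·1 + 0.31·h(Manager) + 0.27·0
Solving: h(Trainee) = 0.4826, h(Manager) = 0.4437.
Starting from Trainee, the probability is 0.4826.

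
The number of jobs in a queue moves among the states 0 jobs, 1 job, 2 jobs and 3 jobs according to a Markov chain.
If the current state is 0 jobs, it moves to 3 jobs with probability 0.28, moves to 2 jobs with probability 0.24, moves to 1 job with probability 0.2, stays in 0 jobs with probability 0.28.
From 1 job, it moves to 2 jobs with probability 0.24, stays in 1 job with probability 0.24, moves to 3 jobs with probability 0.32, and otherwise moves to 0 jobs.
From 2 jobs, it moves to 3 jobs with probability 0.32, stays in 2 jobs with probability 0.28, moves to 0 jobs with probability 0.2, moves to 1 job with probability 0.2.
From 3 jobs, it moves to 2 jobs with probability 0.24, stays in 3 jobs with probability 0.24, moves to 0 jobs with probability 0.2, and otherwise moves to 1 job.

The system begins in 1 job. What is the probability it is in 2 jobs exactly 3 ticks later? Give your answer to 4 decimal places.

Propagate the distribution vector 3 ticks from 1 job.
After 0 ticks: (0.0000, 1.0000, 0.0000, 0.0000)
After 1 tick: (0.2000, 0.2400, 0.2400, 0.3200)
After 2 ticks: (0.2160, 0.2480, 0.2496, 0.2864)
After 3 ticks: (0.2173, 0.2443, 0.2500, 0.2884)
P(in 2 jobs after 3 ticks) = 0.2500

0.2500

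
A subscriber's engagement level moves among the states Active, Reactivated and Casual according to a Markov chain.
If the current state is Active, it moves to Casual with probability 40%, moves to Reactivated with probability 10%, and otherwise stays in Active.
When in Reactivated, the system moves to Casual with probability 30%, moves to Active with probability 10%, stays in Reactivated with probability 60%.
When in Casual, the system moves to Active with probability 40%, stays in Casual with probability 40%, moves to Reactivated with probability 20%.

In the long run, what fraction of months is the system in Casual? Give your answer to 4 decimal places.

Let the stationary distribution be π with π = πP and π_1 + π_2 + π_3 = 1.
π_1 = 0.5·π_1 + 0.1·π_2 + 0.4·π_3
π_2 = 0.1·π_1 + 0.6·π_2 + 0.2·π_3
Solving with the normalization constraint gives π = (0.3529, 0.2745, 0.3725).
So the stationary probability of Casual is 0.3725.

0.3725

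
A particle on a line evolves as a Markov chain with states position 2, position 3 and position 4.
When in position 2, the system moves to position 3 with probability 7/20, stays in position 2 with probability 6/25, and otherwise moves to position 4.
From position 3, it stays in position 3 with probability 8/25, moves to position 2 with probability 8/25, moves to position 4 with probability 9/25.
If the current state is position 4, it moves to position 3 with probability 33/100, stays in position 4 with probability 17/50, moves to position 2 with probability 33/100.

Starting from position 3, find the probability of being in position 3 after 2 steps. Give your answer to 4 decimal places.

0.3332

Sum over the intermediate state after 1 step:
P = P(position 3→position 2)·P(position 2→position 3) + P(position 3→position 3)·P(position 3→position 3) + P(position 3→position 4)·P(position 4→position 3)
  = 0.32×0.35 + 0.32×0.32 + 0.36×0.33
  = 0.1120 + 0.1024 + 0.1188 = 0.3332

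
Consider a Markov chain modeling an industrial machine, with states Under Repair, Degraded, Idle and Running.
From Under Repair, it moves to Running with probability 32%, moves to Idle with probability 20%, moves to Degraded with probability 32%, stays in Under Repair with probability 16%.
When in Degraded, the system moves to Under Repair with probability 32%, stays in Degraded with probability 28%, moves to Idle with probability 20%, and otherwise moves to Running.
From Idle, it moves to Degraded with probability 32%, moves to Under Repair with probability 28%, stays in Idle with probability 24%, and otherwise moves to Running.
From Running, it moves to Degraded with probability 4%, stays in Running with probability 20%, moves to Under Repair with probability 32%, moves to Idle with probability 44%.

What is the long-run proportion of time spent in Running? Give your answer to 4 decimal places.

Let the stationary distribution be π with π = πP and π_1 + π_2 + π_3 + π_4 = 1.
π_1 = 0.16·π_1 + 0.32·π_2 + 0.28·π_3 + 0.32·π_4
π_2 = 0.32·π_1 + 0.28·π_2 + 0.32·π_3 + 0.04·π_4
π_3 = 0.2·π_1 + 0.2·π_2 + 0.24·π_3 + 0.44·π_4
Solving with the normalization constraint gives π = (0.2668, 0.2481, 0.2637, 0.2215).
So the stationary probability of Running is 0.2215.

0.2215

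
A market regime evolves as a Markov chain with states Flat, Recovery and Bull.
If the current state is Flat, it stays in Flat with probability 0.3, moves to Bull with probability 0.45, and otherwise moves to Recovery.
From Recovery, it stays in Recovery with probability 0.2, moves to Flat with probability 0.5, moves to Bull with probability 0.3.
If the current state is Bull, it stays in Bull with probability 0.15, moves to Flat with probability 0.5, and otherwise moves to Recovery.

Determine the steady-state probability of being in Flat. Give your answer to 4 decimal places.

Let the stationary distribution be π with π = πP and π_1 + π_2 + π_3 = 1.
π_1 = 0.3·π_1 + 0.5·π_2 + 0.5·π_3
π_2 = 0.25·π_1 + 0.2·π_2 + 0.35·π_3
Solving with the normalization constraint gives π = (0.4167, 0.2681, 0.3152).
So the stationary probability of Flat is 0.4167.

0.4167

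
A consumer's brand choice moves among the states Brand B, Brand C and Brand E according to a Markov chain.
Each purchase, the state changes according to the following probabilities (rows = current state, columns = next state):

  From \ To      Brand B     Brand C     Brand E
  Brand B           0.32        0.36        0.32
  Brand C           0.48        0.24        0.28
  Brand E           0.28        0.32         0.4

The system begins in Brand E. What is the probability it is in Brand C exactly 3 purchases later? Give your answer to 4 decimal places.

Propagate the distribution vector 3 purchases from Brand E.
After 0 purchases: (0.0000, 0.0000, 1.0000)
After 1 purchase: (0.2800, 0.3200, 0.4000)
After 2 purchases: (0.3552, 0.3056, 0.3392)
After 3 purchases: (0.3553, 0.3098, 0.3349)
P(in Brand C after 3 purchases) = 0.3098

0.3098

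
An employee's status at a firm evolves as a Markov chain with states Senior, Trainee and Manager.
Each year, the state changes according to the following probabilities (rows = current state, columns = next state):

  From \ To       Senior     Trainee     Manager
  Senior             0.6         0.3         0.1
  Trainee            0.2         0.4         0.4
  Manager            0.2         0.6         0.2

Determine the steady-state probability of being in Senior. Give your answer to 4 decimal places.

0.3333

Let the stationary distribution be π with π = πP and π_1 + π_2 + π_3 = 1.
π_1 = 0.6·π_1 + 0.2·π_2 + 0.2·π_3
π_2 = 0.3·π_1 + 0.4·π_2 + 0.6·π_3
Solving with the normalization constraint gives π = (0.3333, 0.4167, 0.2500).
So the stationary probability of Senior is 0.3333.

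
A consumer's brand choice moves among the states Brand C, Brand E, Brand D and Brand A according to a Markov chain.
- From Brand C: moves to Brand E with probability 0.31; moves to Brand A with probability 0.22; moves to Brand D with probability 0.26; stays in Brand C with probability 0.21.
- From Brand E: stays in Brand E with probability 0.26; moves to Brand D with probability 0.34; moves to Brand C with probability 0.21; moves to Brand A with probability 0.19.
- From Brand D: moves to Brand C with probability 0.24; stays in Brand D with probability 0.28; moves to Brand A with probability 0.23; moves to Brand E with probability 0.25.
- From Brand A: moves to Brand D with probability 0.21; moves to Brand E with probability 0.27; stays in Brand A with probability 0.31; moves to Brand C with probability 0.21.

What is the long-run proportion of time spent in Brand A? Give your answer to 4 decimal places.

Let the stationary distribution be π with π = πP and π_1 + π_2 + π_3 + π_4 = 1.
π_1 = 0.21·π_1 + 0.21·π_2 + 0.24·π_3 + 0.21·π_4
π_2 = 0.31·π_1 + 0.26·π_2 + 0.25·π_3 + 0.27·π_4
π_3 = 0.26·π_1 + 0.34·π_2 + 0.28·π_3 + 0.21·π_4
Solving with the normalization constraint gives π = (0.2183, 0.2705, 0.2754, 0.2359).
So the stationary probability of Brand A is 0.2359.

0.2359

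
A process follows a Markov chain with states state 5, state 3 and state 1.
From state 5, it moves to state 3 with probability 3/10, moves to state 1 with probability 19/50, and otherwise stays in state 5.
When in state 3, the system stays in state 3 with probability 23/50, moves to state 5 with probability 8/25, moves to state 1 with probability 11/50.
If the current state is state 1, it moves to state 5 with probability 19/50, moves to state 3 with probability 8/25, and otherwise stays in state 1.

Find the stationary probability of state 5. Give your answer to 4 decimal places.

Let the stationary distribution be π with π = πP and π_1 + π_2 + π_3 = 1.
π_1 = 0.32·π_1 + 0.32·π_2 + 0.38·π_3
π_2 = 0.3·π_1 + 0.46·π_2 + 0.32·π_3
Solving with the normalization constraint gives π = (0.3379, 0.3642, 0.2979).
So the stationary probability of state 5 is 0.3379.

0.3379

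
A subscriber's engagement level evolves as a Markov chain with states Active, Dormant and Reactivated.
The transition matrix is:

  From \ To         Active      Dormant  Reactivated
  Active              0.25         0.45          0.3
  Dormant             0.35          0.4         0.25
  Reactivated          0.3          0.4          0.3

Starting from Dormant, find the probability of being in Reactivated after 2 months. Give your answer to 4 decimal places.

0.2800

Sum over the intermediate state after 1 month:
P = P(Dormant→Active)·P(Active→Reactivated) + P(Dormant→Dormant)·P(Dormant→Reactivated) + P(Dormant→Reactivated)·P(Reactivated→Reactivated)
  = 0.35×0.3 + 0.4×0.25 + 0.25×0.3
  = 0.1050 + 0.1000 + 0.0750 = 0.2800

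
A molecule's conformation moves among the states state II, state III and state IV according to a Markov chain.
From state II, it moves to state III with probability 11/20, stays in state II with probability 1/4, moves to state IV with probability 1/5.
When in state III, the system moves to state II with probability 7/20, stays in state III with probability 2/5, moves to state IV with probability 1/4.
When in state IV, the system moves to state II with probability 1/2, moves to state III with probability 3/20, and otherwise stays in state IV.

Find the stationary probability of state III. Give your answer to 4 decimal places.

Let the stationary distribution be π with π = πP and π_1 + π_2 + π_3 = 1.
π_1 = 0.25·π_1 + 0.35·π_2 + 0.5·π_3
π_2 = 0.55·π_1 + 0.4·π_2 + 0.15·π_3
Solving with the normalization constraint gives π = (0.3534, 0.3885, 0.2581).
So the stationary probability of state III is 0.3885.

0.3885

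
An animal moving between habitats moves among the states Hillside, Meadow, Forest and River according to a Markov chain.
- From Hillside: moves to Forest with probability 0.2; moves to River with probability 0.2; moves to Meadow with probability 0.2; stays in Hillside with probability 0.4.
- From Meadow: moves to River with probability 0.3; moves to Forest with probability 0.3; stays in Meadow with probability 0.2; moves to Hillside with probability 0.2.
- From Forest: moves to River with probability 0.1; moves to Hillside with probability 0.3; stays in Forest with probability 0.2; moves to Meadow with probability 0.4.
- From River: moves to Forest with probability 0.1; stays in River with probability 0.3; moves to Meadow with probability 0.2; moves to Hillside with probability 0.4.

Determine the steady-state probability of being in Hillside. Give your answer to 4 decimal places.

Let the stationary distribution be π with π = πP and π_1 + π_2 + π_3 + π_4 = 1.
π_1 = 0.4·π_1 + 0.2·π_2 + 0.3·π_3 + 0.4·π_4
π_2 = 0.2·π_1 + 0.2·π_2 + 0.4·π_3 + 0.2·π_4
π_3 = 0.2·π_1 + 0.3·π_2 + 0.2·π_3 + 0.1·π_4
Solving with the normalization constraint gives π = (0.3318, 0.2403, 0.2014, 0.2265).
So the stationary probability of Hillside is 0.3318.

0.3318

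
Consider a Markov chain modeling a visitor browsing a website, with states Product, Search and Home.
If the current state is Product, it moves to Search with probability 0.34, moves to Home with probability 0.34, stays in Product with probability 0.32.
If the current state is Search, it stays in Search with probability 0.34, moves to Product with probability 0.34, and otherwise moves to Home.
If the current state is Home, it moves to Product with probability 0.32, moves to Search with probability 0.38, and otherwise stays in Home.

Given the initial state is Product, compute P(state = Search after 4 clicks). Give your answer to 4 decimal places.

Propagate the distribution vector 4 clicks from Product.
After 0 clicks: (1.0000, 0.0000, 0.0000)
After 1 click: (0.3200, 0.3400, 0.3400)
After 2 clicks: (0.3268, 0.3536, 0.3196)
After 3 clicks: (0.3271, 0.3528, 0.3201)
After 4 clicks: (0.3271, 0.3528, 0.3201)
P(in Search after 4 clicks) = 0.3528

0.3528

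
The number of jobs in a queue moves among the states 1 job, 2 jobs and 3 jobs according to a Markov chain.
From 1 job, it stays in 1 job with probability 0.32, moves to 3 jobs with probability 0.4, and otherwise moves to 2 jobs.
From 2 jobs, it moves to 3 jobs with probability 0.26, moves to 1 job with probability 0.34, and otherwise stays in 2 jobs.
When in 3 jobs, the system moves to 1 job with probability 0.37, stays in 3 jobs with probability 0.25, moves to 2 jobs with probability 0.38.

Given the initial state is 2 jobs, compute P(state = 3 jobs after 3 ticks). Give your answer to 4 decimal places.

Propagate the distribution vector 3 ticks from 2 jobs.
After 0 ticks: (0.0000, 1.0000, 0.0000)
After 1 tick: (0.3400, 0.4000, 0.2600)
After 2 ticks: (0.3410, 0.3540, 0.3050)
After 3 ticks: (0.3423, 0.3530, 0.3047)
P(in 3 jobs after 3 ticks) = 0.3047

0.3047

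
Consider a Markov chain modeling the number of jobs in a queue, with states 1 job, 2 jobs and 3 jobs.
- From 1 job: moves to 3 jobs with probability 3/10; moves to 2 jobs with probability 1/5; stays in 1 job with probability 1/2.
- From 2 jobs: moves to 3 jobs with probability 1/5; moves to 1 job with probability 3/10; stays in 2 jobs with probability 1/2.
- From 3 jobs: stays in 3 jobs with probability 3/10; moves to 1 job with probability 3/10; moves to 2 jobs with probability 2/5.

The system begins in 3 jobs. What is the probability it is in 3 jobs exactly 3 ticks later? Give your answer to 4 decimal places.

0.2620

Propagate the distribution vector 3 ticks from 3 jobs.
After 0 ticks: (0.0000, 0.0000, 1.0000)
After 1 tick: (0.3000, 0.4000, 0.3000)
After 2 ticks: (0.3600, 0.3800, 0.2600)
After 3 ticks: (0.3720, 0.3660, 0.2620)
P(in 3 jobs after 3 ticks) = 0.2620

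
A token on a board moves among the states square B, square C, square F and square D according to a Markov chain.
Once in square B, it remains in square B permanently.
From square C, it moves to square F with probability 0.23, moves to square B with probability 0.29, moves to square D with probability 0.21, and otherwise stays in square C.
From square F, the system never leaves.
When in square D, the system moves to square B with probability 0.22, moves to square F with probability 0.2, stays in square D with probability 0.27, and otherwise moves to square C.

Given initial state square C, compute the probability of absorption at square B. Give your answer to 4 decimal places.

Let h(s) be the probability of absorption at square B starting from transient state s. Then h(square B) = 1 and h(square F) = 0. By first-step analysis:
h(square C) = 0.29·1 + 0.27·h(square C) + 0.23·0 + 0.21·h(square D)
h(square D) = 0.22·1 + 0.31·h(square C) + 0.2·0 + 0.27·h(square D)
Solving: h(square C) = 0.5513, h(square D) = 0.5355.
Starting from square C, the probability is 0.5513.

0.5513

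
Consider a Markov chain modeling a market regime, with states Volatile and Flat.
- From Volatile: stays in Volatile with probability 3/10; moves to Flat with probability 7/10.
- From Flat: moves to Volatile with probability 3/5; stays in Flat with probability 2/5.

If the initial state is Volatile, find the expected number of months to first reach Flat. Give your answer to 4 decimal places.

1.4286

Let t(s) be the expected number of months to first reach Flat from state s, with t(Flat) = 0. Conditioning on the first month:
t(Volatile) = 1 + 0.3·t(Volatile)
Solving: t(Volatile) = 1.4286.
Expected months from Volatile to Flat: 1.4286.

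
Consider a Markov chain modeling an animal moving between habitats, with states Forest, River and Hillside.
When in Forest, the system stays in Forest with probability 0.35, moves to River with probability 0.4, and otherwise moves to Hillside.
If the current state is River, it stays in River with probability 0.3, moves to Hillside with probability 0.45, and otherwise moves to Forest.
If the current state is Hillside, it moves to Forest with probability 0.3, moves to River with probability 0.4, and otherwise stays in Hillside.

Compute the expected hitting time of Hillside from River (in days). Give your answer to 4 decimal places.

2.5352

Let t(s) be the expected number of days to first reach Hillside from state s, with t(Hillside) = 0. Conditioning on the first day:
t(Forest) = 1 + 0.35·t(Forest) + 0.4·t(River)
t(River) = 1 + 0.25·t(Forest) + 0.3·t(River)
Solving: t(Forest) = 3.0986, t(River) = 2.5352.
Expected days from River to Hillside: 2.5352.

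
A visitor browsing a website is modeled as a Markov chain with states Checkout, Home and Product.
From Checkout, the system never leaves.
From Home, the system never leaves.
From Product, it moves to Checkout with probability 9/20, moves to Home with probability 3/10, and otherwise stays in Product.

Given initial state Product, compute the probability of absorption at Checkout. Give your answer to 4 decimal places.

Let h(s) be the probability of absorption at Checkout starting from transient state s. Then h(Checkout) = 1 and h(Home) = 0. By first-step analysis:
h(Product) = 0.45·1 + 0.3·0 + 0.25·h(Product)
Solving: h(Product) = 0.6000.
Starting from Product, the probability is 0.6000.

0.6000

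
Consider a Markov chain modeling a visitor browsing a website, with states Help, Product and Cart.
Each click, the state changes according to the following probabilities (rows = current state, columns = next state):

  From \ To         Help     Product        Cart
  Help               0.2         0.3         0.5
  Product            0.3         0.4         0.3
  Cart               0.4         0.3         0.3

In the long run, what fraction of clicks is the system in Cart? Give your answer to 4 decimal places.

Let the stationary distribution be π with π = πP and π_1 + π_2 + π_3 = 1.
π_1 = 0.2·π_1 + 0.3·π_2 + 0.4·π_3
π_2 = 0.3·π_1 + 0.4·π_2 + 0.3·π_3
Solving with the normalization constraint gives π = (0.3056, 0.3333, 0.3611).
So the stationary probability of Cart is 0.3611.

0.3611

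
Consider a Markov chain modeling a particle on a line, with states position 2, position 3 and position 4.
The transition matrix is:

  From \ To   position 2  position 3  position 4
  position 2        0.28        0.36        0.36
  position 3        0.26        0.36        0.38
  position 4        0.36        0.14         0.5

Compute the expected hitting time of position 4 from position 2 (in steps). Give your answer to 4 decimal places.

2.7233

Let t(s) be the expected number of steps to first reach position 4 from state s, with t(position 4) = 0. Conditioning on the first step:
t(position 2) = 1 + 0.28·t(position 2) + 0.36·t(position 3)
t(position 3) = 1 + 0.26·t(position 2) + 0.36·t(position 3)
Solving: t(position 2) = 2.7233, t(position 3) = 2.6688.
Expected steps from position 2 to position 4: 2.7233.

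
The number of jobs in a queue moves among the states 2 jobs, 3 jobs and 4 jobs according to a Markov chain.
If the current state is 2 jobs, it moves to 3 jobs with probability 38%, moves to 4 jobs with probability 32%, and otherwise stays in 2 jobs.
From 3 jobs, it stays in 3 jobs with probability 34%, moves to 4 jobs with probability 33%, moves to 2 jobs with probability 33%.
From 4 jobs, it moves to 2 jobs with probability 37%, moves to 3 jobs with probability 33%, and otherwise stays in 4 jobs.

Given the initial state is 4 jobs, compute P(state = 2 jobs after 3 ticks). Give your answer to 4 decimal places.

Propagate the distribution vector 3 ticks from 4 jobs.
After 0 ticks: (0.0000, 0.0000, 1.0000)
After 1 tick: (0.3700, 0.3300, 0.3000)
After 2 ticks: (0.3309, 0.3518, 0.3173)
After 3 ticks: (0.3328, 0.3501, 0.3172)
P(in 2 jobs after 3 ticks) = 0.3328

0.3328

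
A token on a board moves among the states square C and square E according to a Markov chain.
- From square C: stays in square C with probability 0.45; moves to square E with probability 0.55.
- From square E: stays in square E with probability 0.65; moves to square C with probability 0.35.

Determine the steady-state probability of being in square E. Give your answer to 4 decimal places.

0.6111

Let the stationary distribution be π with π = πP and π_1 + π_2 = 1.
π_1 = 0.45·π_1 + 0.35·π_2
Solving with the normalization constraint gives π = (0.3889, 0.6111).
So the stationary probability of square E is 0.6111.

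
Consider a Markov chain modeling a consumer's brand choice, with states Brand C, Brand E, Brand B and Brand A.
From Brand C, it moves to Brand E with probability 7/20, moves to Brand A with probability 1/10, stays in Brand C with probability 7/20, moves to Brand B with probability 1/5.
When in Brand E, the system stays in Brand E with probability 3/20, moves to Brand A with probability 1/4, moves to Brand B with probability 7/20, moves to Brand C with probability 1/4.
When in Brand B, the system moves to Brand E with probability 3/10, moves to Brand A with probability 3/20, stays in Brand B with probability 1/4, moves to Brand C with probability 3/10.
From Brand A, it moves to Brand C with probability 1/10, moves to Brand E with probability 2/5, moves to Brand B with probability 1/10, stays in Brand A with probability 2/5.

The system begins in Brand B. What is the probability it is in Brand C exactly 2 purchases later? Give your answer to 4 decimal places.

0.2700

Propagate the distribution vector 2 purchases from Brand B.
After 0 purchases: (0.0000, 0.0000, 1.0000, 0.0000)
After 1 purchase: (0.3000, 0.3000, 0.2500, 0.1500)
After 2 purchases: (0.2700, 0.2850, 0.2425, 0.2025)
P(in Brand C after 2 purchases) = 0.2700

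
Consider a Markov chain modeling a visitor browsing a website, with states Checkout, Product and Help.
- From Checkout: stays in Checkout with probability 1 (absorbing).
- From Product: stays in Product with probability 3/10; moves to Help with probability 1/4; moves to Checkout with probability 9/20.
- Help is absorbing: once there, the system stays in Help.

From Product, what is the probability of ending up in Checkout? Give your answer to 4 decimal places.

0.6429

Let h(s) be the probability of absorption at Checkout starting from transient state s. Then h(Checkout) = 1 and h(Help) = 0. By first-step analysis:
h(Product) = 0.45·1 + 0.3·h(Product) + 0.25·0
Solving: h(Product) = 0.6429.
Starting from Product, the probability is 0.6429.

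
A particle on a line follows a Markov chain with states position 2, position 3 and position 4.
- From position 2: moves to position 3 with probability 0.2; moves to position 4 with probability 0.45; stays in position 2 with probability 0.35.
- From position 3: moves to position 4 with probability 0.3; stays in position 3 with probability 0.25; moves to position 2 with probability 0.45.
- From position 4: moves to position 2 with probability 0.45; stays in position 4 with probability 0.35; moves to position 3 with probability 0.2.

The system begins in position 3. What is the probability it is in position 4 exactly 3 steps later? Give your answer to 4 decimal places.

0.3799

Propagate the distribution vector 3 steps from position 3.
After 0 steps: (0.0000, 1.0000, 0.0000)
After 1 step: (0.4500, 0.2500, 0.3000)
After 2 steps: (0.4050, 0.2125, 0.3825)
After 3 steps: (0.4095, 0.2106, 0.3799)
P(in position 4 after 3 steps) = 0.3799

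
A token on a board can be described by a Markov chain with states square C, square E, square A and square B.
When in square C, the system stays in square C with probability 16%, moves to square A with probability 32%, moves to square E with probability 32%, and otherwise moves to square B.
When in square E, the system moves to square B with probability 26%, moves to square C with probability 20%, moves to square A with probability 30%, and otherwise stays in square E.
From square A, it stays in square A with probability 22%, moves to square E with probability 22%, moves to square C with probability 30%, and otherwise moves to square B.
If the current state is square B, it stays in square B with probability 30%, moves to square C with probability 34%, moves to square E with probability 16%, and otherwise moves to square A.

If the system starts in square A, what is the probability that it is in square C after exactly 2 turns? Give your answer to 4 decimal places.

Propagate the distribution vector 2 turns from square A.
After 0 turns: (0.0000, 0.0000, 1.0000, 0.0000)
After 1 turn: (0.3000, 0.2200, 0.2200, 0.2600)
After 2 turns: (0.2464, 0.2388, 0.2624, 0.2524)
P(in square C after 2 turns) = 0.2464

0.2464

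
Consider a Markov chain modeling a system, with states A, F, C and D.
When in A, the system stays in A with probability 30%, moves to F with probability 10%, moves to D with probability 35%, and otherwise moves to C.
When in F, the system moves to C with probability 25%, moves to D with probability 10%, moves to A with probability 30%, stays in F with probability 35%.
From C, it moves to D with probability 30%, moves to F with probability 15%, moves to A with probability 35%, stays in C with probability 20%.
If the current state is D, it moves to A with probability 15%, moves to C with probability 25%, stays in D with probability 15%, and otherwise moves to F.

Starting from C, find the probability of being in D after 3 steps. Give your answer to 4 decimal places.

0.2264

Propagate the distribution vector 3 steps from C.
After 0 steps: (0.0000, 0.0000, 1.0000, 0.0000)
After 1 step: (0.3500, 0.1500, 0.2000, 0.3000)
After 2 steps: (0.2650, 0.2525, 0.2400, 0.2425)
After 3 steps: (0.2756, 0.2600, 0.2380, 0.2264)
P(in D after 3 steps) = 0.2264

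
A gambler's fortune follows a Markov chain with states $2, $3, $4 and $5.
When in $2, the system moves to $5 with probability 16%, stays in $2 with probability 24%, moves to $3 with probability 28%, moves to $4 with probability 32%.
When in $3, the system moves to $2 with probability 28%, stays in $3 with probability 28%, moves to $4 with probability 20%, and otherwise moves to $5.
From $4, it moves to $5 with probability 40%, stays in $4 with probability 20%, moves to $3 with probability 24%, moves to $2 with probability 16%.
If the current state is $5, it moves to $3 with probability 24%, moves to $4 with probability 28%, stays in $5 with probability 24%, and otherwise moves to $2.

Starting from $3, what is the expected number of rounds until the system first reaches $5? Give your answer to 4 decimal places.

Let t(s) be the expected number of rounds to first reach $5 from state s, with t($5) = 0. Conditioning on the first round:
t($2) = 1 + 0.24·t($2) + 0.28·t($3) + 0.32·t($4)
t($3) = 1 + 0.28·t($2) + 0.28·t($3) + 0.2·t($4)
t($4) = 1 + 0.16·t($2) + 0.24·t($3) + 0.2·t($4)
Solving: t($2) = 4.1116, t($3) = 3.8874, t($4) = 3.2386.
Expected rounds from $3 to $5: 3.8874.

3.8874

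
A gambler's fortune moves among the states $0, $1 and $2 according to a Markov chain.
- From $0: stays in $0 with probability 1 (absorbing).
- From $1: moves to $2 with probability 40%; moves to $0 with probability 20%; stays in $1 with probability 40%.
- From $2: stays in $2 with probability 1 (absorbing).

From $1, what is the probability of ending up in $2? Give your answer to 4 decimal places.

0.6667

Let h(s) be the probability of absorption at $2 starting from transient state s. Then h($2) = 1 and h($0) = 0. By first-step analysis:
h($1) = 0.2·0 + 0.4·h($1) + 0.4·1
Solving: h($1) = 0.6667.
Starting from $1, the probability is 0.6667.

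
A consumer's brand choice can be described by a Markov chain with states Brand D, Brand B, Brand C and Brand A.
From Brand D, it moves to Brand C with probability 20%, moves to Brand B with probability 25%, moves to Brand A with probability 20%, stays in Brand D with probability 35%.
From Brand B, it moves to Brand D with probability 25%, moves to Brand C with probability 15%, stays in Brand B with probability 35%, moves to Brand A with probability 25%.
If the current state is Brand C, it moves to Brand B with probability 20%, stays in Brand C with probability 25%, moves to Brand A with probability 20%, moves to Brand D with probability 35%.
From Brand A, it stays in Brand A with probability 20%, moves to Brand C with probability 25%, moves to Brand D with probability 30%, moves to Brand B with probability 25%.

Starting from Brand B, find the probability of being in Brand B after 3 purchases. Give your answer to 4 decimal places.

0.2676

Propagate the distribution vector 3 purchases from Brand B.
After 0 purchases: (0.0000, 1.0000, 0.0000, 0.0000)
After 1 purchase: (0.2500, 0.3500, 0.1500, 0.2500)
After 2 purchases: (0.3025, 0.2775, 0.2025, 0.2175)
After 3 purchases: (0.3114, 0.2676, 0.2071, 0.2139)
P(in Brand B after 3 purchases) = 0.2676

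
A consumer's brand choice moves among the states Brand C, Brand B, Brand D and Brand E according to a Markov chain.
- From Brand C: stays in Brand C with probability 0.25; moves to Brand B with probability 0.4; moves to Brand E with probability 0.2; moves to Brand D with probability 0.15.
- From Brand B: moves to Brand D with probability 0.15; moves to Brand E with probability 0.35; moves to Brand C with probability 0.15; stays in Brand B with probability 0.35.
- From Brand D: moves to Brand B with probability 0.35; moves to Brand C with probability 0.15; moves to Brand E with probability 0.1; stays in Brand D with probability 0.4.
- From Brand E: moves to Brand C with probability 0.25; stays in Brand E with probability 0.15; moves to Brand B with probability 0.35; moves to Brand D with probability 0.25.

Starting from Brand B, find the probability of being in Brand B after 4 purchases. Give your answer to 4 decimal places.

0.3596

Propagate the distribution vector 4 purchases from Brand B.
After 0 purchases: (0.0000, 1.0000, 0.0000, 0.0000)
After 1 purchase: (0.1500, 0.3500, 0.1500, 0.3500)
After 2 purchases: (0.2000, 0.3575, 0.2225, 0.2200)
After 3 purchases: (0.1920, 0.3600, 0.2276, 0.2204)
After 4 purchases: (0.1912, 0.3596, 0.2289, 0.2202)
P(in Brand B after 4 purchases) = 0.3596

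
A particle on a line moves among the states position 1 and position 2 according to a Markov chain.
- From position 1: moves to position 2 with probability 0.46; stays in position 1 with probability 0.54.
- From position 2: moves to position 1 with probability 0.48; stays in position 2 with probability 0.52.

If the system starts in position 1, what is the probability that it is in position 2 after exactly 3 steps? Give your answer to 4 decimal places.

0.4893

Propagate the distribution vector 3 steps from position 1.
After 0 steps: (1.0000, 0.0000)
After 1 step: (0.5400, 0.4600)
After 2 steps: (0.5124, 0.4876)
After 3 steps: (0.5107, 0.4893)
P(in position 2 after 3 steps) = 0.4893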